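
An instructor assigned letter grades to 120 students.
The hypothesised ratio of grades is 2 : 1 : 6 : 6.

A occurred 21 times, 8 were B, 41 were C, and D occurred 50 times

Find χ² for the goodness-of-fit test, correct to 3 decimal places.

Ratio total = 15. Expected counts: 120×2/15 = 16, 120×1/15 = 8, 120×6/15 = 48, 120×6/15 = 48.
cat         O        E   (O−E)²/E
A          21       16     1.5625
B           8        8     0.0000
C          41       48     1.0208
D          50       48     0.0833
Sum = 2.667

2.667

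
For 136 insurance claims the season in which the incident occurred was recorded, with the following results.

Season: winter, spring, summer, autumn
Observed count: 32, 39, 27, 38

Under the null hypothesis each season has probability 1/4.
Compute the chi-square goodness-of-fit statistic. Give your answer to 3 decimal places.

Under H₀ each category has probability 1/4, so each expected count is 136/4 = 34.
cat         O        E   (O−E)²/E
winter     32       34     0.1176
spring     39       34     0.7353
summer     27       34     1.4412
autumn     38       34     0.4706
Sum = 2.765

2.765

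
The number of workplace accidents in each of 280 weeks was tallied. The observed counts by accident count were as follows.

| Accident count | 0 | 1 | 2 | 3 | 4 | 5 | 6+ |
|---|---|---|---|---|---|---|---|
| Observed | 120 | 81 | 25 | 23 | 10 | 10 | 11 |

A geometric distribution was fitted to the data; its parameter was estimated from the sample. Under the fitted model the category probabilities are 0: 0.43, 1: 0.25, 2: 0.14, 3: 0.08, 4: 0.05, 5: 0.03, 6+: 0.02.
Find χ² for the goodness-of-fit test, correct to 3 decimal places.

Expected counts E_i = n·p_i: 280×0.43 = 120.4, 280×0.25 = 70, 280×0.14 = 39.2, 280×0.08 = 22.4, 280×0.05 = 14, 280×0.03 = 8.4, 280×0.02 = 5.6.
χ² = (120−120.4)²/120.4 + (81−70)²/70 + (25−39.2)²/39.2 + (23−22.4)²/22.4 + (10−14)²/14 + (10−8.4)²/8.4 + (11−5.6)²/5.6
   = 0.0013 + 1.7286 + 5.1439 + 0.0161 + 1.1429 + 0.3048 + 5.2071
Sum = 13.545

13.545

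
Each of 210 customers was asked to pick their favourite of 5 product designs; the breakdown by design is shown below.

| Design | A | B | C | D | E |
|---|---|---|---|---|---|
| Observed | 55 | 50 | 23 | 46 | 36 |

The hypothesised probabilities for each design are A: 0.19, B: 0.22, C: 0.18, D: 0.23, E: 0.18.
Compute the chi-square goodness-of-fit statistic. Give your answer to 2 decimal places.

12.02

Expected counts E_i = n·p_i: 210×0.19 = 39.9, 210×0.22 = 46.2, 210×0.18 = 37.8, 210×0.23 = 48.3, 210×0.18 = 37.8.
χ² = (55−39.9)²/39.9 + (50−46.2)²/46.2 + (23−37.8)²/37.8 + (46−48.3)²/48.3 + (36−37.8)²/37.8
   = 5.715 + 0.313 + 5.795 + 0.110 + 0.086
Sum = 12.02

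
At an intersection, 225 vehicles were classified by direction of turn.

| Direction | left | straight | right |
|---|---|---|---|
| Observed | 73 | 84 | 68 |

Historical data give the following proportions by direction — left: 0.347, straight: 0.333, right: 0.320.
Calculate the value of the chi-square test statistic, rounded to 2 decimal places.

Expected counts E_i = n·p_i: 225×0.347 = 78.075, 225×0.333 = 74.925, 225×0.320 = 72.
χ² = (73−78.075)²/78.075 + (84−74.925)²/74.925 + (68−72)²/72
   = 0.330 + 1.099 + 0.222
Sum = 1.65

1.65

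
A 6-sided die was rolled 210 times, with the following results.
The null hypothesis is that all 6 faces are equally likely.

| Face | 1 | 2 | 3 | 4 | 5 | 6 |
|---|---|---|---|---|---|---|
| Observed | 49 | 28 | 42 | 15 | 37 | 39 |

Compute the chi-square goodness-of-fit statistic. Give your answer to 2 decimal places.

20.40

Under H₀ each category has probability 1/6, so each expected count is 210/6 = 35.
cat         O        E   (O−E)²/E
1          49       35      5.600
2          28       35      1.400
3          42       35      1.400
4          15       35     11.429
5          37       35      0.114
6          39       35      0.457
Sum = 20.40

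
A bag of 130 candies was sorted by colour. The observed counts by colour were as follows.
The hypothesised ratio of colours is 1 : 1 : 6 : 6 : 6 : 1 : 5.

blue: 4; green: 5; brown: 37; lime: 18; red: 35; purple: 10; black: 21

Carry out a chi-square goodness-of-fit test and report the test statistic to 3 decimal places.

Ratio total = 26. Expected counts: 130×1/26 = 5, 130×1/26 = 5, 130×6/26 = 30, 130×6/26 = 30, 130×6/26 = 30, 130×1/26 = 5, 130×5/26 = 25.
cat         O        E   (O−E)²/E
blue        4        5     0.2000
green       5        5     0.0000
brown      37       30     1.6333
lime       18       30     4.8000
red        35       30     0.8333
purple     10        5     5.0000
black      21       25     0.6400
Sum = 13.107

13.107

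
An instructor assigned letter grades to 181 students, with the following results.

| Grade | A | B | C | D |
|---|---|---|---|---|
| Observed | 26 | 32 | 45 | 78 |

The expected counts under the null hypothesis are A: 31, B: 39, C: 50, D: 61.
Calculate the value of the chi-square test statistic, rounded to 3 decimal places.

7.301

A: (26 − 31)²/31 = 25/31 = 0.8065
B: (32 − 39)²/39 = 49/39 = 1.2564
C: (45 − 50)²/50 = 25/50 = 0.5000
D: (78 − 61)²/61 = 289/61 = 4.7377
Sum = 7.301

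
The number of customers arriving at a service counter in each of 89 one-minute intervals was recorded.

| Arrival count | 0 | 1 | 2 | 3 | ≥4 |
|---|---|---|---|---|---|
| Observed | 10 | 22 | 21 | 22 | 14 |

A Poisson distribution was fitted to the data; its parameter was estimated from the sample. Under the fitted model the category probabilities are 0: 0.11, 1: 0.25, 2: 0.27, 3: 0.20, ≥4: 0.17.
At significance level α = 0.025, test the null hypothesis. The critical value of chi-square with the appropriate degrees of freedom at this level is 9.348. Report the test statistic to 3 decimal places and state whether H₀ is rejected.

1.465; do not reject

Expected counts E_i = n·p_i: 89×0.11 = 9.79, 89×0.25 = 22.25, 89×0.27 = 24.03, 89×0.20 = 17.8, 89×0.17 = 15.13.
cat         O        E   (O−E)²/E
0          10     9.79     0.0045
1          22    22.25     0.0028
2          21    24.03     0.3821
3          22     17.8     0.9910
≥4         14    15.13     0.0844
Sum = 1.465
df = 3. Since 1.465 < 9.348, we do not reject H₀.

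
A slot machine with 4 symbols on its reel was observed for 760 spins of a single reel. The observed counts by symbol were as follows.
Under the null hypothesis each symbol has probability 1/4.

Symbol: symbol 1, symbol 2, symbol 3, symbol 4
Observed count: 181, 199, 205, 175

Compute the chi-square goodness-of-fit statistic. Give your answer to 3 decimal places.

3.221

Expected count for each of the 4 categories: 760/4 = 190.
χ² = (181−190)²/190 + (199−190)²/190 + (205−190)²/190 + (175−190)²/190
   = 0.4263 + 0.4263 + 1.1842 + 1.1842
Sum = 3.221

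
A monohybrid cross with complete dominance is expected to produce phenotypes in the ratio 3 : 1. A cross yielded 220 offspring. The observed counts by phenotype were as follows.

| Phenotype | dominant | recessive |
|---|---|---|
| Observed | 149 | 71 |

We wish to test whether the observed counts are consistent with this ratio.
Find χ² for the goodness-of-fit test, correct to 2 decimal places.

6.21

Ratio total = 4. Expected counts: 220×3/4 = 165, 220×1/4 = 55.
dominant: (149 − 165)²/165 = 256/165 = 1.552
recessive: (71 − 55)²/55 = 256/55 = 4.655
Sum = 6.21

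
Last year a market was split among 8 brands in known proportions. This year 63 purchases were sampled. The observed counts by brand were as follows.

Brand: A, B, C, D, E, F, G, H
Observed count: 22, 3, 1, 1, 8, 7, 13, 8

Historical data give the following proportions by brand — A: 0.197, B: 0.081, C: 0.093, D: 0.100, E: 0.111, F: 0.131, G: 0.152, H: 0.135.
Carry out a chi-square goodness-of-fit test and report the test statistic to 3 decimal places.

18.353

Expected counts E_i = n·p_i: 63×0.197 = 12.411, 63×0.081 = 5.103, 63×0.093 = 5.859, 63×0.100 = 6.3, 63×0.111 = 6.993, 63×0.131 = 8.253, 63×0.152 = 9.576, 63×0.135 = 8.505.
A: (22 − 12.411)²/12.411 = 91.948921/12.411 = 7.4087
B: (3 − 5.103)²/5.103 = 4.422609/5.103 = 0.8667
C: (1 − 5.859)²/5.859 = 23.609881/5.859 = 4.0297
D: (1 − 6.3)²/6.3 = 28.09/6.3 = 4.4587
E: (8 − 6.993)²/6.993 = 1.014049/6.993 = 0.1450
F: (7 − 8.253)²/8.253 = 1.570009/8.253 = 0.1902
G: (13 − 9.576)²/9.576 = 11.723776/9.576 = 1.2243
H: (8 − 8.505)²/8.505 = 0.255025/8.505 = 0.0300
Sum = 18.353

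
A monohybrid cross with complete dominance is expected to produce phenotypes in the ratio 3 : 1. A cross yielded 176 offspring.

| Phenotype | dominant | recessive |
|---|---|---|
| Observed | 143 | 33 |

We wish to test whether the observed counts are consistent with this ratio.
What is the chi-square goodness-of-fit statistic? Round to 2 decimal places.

Ratio total = 4. Expected counts: 176×3/4 = 132, 176×1/4 = 44.
dominant: (143 − 132)²/132 = 121/132 = 0.917
recessive: (33 − 44)²/44 = 121/44 = 2.750
Sum = 3.67

3.67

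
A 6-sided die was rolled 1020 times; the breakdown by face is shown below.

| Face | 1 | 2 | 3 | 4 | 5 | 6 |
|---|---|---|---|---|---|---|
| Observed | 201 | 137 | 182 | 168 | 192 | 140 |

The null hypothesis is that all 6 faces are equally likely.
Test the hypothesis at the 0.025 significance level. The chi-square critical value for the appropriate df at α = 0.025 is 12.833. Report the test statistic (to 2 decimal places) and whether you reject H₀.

Expected count for each of the 6 categories: 1020/6 = 170.
χ² = (201−170)²/170 + (137−170)²/170 + (182−170)²/170 + (168−170)²/170 + (192−170)²/170 + (140−170)²/170
   = 5.653 + 6.406 + 0.847 + 0.024 + 2.847 + 5.294
Sum = 21.07
df = 5. Since 21.07 > 12.833, we reject H₀.

21.07; reject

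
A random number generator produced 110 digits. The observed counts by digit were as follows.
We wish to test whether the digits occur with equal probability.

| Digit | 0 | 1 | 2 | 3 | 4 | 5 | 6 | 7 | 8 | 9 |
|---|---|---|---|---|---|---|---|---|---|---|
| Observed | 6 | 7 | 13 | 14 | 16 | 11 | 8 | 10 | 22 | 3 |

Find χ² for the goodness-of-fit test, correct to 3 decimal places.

24.909

Expected count for each of the 10 categories: 110/10 = 11.
0: (6 − 11)²/11 = 25/11 = 2.2727
1: (7 − 11)²/11 = 16/11 = 1.4545
2: (13 − 11)²/11 = 4/11 = 0.3636
3: (14 − 11)²/11 = 9/11 = 0.8182
4: (16 − 11)²/11 = 25/11 = 2.2727
5: (11 − 11)²/11 = 0/11 = 0.0000
6: (8 − 11)²/11 = 9/11 = 0.8182
7: (10 − 11)²/11 = 1/11 = 0.0909
8: (22 − 11)²/11 = 121/11 = 11.0000
9: (3 − 11)²/11 = 64/11 = 5.8182
Sum = 24.909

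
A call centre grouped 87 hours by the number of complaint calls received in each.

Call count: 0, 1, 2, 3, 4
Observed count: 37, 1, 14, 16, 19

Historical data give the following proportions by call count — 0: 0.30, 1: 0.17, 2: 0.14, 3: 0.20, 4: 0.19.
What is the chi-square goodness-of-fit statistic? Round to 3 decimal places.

Expected counts E_i = n·p_i: 87×0.30 = 26.1, 87×0.17 = 14.79, 87×0.14 = 12.18, 87×0.20 = 17.4, 87×0.19 = 16.53.
cat         O        E   (O−E)²/E
0          37     26.1     4.5521
1           1    14.79    12.8576
2          14    12.18     0.2720
3          16     17.4     0.1126
4          19    16.53     0.3691
Sum = 18.163

18.163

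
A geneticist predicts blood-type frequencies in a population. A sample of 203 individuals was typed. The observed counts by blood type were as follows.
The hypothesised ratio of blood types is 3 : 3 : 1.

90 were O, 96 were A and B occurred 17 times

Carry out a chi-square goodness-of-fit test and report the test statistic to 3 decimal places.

Ratio total = 7. Expected counts: 203×3/7 = 87, 203×3/7 = 87, 203×1/7 = 29.
χ² = (90−87)²/87 + (96−87)²/87 + (17−29)²/29
   = 0.1034 + 0.9310 + 4.9655
Sum = 6.000

6.000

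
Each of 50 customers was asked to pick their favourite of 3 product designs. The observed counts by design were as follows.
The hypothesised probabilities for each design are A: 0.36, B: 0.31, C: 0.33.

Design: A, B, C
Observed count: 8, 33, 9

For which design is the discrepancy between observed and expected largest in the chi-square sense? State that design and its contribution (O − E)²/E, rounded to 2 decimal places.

B, 19.76

Expected counts E_i = n·p_i: 50×0.36 = 18, 50×0.31 = 15.5, 50×0.33 = 16.5.
A: (8 − 18)²/18 = 100/18 = 5.556
B: (33 − 15.5)²/15.5 = 306.25/15.5 = 19.758
C: (9 − 16.5)²/16.5 = 56.25/16.5 = 3.409
The largest term is for B: 19.76.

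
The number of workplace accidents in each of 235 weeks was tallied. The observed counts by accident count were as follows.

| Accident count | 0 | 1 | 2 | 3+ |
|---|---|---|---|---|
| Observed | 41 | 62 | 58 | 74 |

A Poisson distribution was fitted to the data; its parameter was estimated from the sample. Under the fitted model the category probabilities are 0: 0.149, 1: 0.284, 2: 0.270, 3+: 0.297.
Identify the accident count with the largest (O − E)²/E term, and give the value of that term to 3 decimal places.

0, 1.023

Expected counts E_i = n·p_i: 235×0.149 = 35.015, 235×0.284 = 66.74, 235×0.270 = 63.45, 235×0.297 = 69.795.
0: (41 − 35.015)²/35.015 = 35.820225/35.015 = 1.0230
1: (62 − 66.74)²/66.74 = 22.4676/66.74 = 0.3366
2: (58 − 63.45)²/63.45 = 29.7025/63.45 = 0.4681
3+: (74 − 69.795)²/69.795 = 17.682025/69.795 = 0.2533
The largest term is for 0: 1.023.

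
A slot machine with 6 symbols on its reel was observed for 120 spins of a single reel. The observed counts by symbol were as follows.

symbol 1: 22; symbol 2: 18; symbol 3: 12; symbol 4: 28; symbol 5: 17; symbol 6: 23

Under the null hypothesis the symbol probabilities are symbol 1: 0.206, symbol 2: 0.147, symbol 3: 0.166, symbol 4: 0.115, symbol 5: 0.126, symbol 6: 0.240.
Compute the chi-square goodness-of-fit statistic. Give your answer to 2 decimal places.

Expected counts E_i = n·p_i: 120×0.206 = 24.72, 120×0.147 = 17.64, 120×0.166 = 19.92, 120×0.115 = 13.8, 120×0.126 = 15.12, 120×0.240 = 28.8.
χ² = (22−24.72)²/24.72 + (18−17.64)²/17.64 + (12−19.92)²/19.92 + (28−13.8)²/13.8 + (17−15.12)²/15.12 + (23−28.8)²/28.8
   = 0.299 + 0.007 + 3.149 + 14.612 + 0.234 + 1.168
Sum = 19.47

19.47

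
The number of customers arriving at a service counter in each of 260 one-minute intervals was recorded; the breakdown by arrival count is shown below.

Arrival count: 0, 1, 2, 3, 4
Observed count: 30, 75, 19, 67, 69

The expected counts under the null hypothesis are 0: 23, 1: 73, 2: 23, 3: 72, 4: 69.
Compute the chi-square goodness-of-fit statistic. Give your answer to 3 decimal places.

3.228

cat         O        E   (O−E)²/E
0          30       23     2.1304
1          75       73     0.0548
2          19       23     0.6957
3          67       72     0.3472
4          69       69     0.0000
Sum = 3.228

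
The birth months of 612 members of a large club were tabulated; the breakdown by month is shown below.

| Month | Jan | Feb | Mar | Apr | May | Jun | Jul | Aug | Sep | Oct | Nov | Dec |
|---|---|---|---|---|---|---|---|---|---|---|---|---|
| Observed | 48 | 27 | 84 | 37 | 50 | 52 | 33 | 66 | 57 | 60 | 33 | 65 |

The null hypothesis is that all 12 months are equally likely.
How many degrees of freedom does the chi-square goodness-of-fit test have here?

There are k = 12 categories and no parameters were estimated from the data, so df = 12 − 1 = 11.

11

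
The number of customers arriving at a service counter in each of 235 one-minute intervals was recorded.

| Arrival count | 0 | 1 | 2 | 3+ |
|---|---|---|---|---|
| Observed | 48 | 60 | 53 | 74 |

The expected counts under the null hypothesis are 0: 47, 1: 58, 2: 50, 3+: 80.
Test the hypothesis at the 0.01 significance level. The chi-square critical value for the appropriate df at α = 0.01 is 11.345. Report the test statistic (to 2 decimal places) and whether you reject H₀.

cat         O        E   (O−E)²/E
0          48       47      0.021
1          60       58      0.069
2          53       50      0.180
3+         74       80      0.450
Sum = 0.72
df = 3. Since 0.72 < 11.345, we do not reject H₀.

0.72; do not reject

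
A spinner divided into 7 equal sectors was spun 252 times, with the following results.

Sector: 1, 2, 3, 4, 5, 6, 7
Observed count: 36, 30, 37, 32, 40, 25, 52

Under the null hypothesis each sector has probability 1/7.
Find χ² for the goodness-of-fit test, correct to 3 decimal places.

Expected count for each of the 7 categories: 252/7 = 36.
χ² = (36−36)²/36 + (30−36)²/36 + (37−36)²/36 + (32−36)²/36 + (40−36)²/36 + (25−36)²/36 + (52−36)²/36
   = 0.0000 + 1.0000 + 0.0278 + 0.4444 + 0.4444 + 3.3611 + 7.1111
Sum = 12.389

12.389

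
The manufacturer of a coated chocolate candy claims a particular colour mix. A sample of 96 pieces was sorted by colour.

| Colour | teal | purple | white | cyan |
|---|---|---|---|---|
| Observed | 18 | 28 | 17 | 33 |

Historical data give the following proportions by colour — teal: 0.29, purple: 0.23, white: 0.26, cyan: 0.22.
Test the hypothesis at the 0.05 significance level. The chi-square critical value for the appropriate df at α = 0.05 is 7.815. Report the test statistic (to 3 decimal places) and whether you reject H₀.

Expected counts E_i = n·p_i: 96×0.29 = 27.84, 96×0.23 = 22.08, 96×0.26 = 24.96, 96×0.22 = 21.12.
cat         O        E   (O−E)²/E
teal       18    27.84     3.4779
purple     28    22.08     1.5872
white      17    24.96     2.5385
cyan       33    21.12     6.6825
Sum = 14.286
df = 3. Since 14.286 > 7.815, we reject H₀.

14.286; reject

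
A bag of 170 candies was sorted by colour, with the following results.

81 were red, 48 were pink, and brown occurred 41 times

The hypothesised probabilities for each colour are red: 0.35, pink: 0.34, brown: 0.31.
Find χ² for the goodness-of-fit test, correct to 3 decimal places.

12.028

Expected counts E_i = n·p_i: 170×0.35 = 59.5, 170×0.34 = 57.8, 170×0.31 = 52.7.
red: (81 − 59.5)²/59.5 = 462.25/59.5 = 7.7689
pink: (48 − 57.8)²/57.8 = 96.04/57.8 = 1.6616
brown: (41 − 52.7)²/52.7 = 136.89/52.7 = 2.5975
Sum = 12.028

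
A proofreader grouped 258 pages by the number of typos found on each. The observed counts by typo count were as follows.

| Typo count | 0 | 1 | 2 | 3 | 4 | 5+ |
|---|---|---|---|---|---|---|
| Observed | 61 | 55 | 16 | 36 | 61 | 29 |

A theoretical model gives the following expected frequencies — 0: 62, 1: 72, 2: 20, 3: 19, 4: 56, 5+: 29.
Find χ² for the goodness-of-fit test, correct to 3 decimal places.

cat         O        E   (O−E)²/E
0          61       62     0.0161
1          55       72     4.0139
2          16       20     0.8000
3          36       19    15.2105
4          61       56     0.4464
5+         29       29     0.0000
Sum = 20.487

20.487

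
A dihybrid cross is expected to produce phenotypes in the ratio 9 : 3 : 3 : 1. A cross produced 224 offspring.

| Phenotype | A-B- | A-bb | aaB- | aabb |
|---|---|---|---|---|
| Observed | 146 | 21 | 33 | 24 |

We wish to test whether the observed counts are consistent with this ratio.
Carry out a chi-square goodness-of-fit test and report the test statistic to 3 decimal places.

Ratio total = 16. Expected counts: 224×9/16 = 126, 224×3/16 = 42, 224×3/16 = 42, 224×1/16 = 14.
cat         O        E   (O−E)²/E
A-B-      146      126     3.1746
A-bb       21       42    10.5000
aaB-       33       42     1.9286
aabb       24       14     7.1429
Sum = 22.746

22.746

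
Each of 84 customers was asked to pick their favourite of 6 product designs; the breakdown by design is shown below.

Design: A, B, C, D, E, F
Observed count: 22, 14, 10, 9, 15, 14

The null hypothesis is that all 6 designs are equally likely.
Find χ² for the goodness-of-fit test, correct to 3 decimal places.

Under H₀ each category has probability 1/6, so each expected count is 84/6 = 14.
χ² = (22−14)²/14 + (14−14)²/14 + (10−14)²/14 + (9−14)²/14 + (15−14)²/14 + (14−14)²/14
   = 4.5714 + 0.0000 + 1.1429 + 1.7857 + 0.0714 + 0.0000
Sum = 7.571

7.571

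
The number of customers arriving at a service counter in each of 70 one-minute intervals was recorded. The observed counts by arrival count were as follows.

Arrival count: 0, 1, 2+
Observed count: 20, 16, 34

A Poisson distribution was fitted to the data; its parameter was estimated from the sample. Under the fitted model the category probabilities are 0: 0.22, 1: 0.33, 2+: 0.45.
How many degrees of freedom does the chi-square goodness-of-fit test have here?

There are k = 3 categories and 1 parameter estimated from the data, so df = 3 − 1 − 1 = 1.

1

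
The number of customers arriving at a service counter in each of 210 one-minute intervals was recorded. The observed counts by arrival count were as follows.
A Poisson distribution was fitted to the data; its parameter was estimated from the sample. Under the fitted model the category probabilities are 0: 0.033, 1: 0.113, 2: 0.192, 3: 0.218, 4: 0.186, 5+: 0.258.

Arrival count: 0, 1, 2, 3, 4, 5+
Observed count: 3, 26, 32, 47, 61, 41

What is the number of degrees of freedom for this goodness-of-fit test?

4

There are k = 6 categories and 1 parameter estimated from the data, so df = 6 − 1 − 1 = 4.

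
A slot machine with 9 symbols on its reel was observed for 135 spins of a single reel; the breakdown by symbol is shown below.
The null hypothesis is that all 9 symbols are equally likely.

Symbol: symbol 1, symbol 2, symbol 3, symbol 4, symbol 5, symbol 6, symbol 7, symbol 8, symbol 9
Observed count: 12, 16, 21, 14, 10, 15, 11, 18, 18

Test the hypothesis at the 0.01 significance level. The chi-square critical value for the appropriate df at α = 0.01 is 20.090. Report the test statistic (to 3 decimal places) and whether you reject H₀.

Under H₀ each category has probability 1/9, so each expected count is 135/9 = 15.
χ² = (12−15)²/15 + (16−15)²/15 + (21−15)²/15 + (14−15)²/15 + (10−15)²/15 + (15−15)²/15 + (11−15)²/15 + (18−15)²/15 + (18−15)²/15
   = 0.6000 + 0.0667 + 2.4000 + 0.0667 + 1.6667 + 0.0000 + 1.0667 + 0.6000 + 0.6000
Sum = 7.067
df = 8. Since 7.067 < 20.090, we do not reject H₀.

7.067; do not reject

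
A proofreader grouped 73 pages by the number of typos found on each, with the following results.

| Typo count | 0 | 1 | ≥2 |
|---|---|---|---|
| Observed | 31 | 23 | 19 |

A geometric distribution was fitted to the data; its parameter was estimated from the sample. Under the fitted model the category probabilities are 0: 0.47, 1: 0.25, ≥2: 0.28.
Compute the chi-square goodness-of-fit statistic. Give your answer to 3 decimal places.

1.657

Expected counts E_i = n·p_i: 73×0.47 = 34.31, 73×0.25 = 18.25, 73×0.28 = 20.44.
χ² = (31−34.31)²/34.31 + (23−18.25)²/18.25 + (19−20.44)²/20.44
   = 0.3193 + 1.2363 + 0.1014
Sum = 1.657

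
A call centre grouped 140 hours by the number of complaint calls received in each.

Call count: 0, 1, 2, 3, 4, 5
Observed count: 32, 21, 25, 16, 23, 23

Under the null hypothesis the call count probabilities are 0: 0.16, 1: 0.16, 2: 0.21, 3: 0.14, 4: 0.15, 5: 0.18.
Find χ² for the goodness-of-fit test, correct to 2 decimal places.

5.90

Expected counts E_i = n·p_i: 140×0.16 = 22.4, 140×0.16 = 22.4, 140×0.21 = 29.4, 140×0.14 = 19.6, 140×0.15 = 21, 140×0.18 = 25.2.
0: (32 − 22.4)²/22.4 = 92.16/22.4 = 4.114
1: (21 − 22.4)²/22.4 = 1.96/22.4 = 0.088
2: (25 − 29.4)²/29.4 = 19.36/29.4 = 0.659
3: (16 − 19.6)²/19.6 = 12.96/19.6 = 0.661
4: (23 − 21)²/21 = 4/21 = 0.190
5: (23 − 25.2)²/25.2 = 4.84/25.2 = 0.192
Sum = 5.90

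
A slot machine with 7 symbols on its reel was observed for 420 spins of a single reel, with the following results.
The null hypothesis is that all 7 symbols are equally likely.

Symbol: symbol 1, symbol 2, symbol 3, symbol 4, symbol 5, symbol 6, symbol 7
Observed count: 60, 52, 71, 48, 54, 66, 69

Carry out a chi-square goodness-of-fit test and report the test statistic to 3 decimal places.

Under H₀ each category has probability 1/7, so each expected count is 420/7 = 60.
cat           O        E   (O−E)²/E
symbol 1     60       60     0.0000
symbol 2     52       60     1.0667
symbol 3     71       60     2.0167
symbol 4     48       60     2.4000
symbol 5     54       60     0.6000
symbol 6     66       60     0.6000
symbol 7     69       60     1.3500
Sum = 8.033

8.033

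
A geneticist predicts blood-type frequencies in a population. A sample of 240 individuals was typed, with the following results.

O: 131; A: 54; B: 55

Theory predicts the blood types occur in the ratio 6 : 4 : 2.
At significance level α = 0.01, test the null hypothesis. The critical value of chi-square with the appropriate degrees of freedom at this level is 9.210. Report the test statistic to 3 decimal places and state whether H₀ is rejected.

Ratio total = 12. Expected counts: 240×6/12 = 120, 240×4/12 = 80, 240×2/12 = 40.
χ² = (131−120)²/120 + (54−80)²/80 + (55−40)²/40
   = 1.0083 + 8.4500 + 5.6250
Sum = 15.083
df = 2. Since 15.083 > 9.210, we reject H₀.

15.083; reject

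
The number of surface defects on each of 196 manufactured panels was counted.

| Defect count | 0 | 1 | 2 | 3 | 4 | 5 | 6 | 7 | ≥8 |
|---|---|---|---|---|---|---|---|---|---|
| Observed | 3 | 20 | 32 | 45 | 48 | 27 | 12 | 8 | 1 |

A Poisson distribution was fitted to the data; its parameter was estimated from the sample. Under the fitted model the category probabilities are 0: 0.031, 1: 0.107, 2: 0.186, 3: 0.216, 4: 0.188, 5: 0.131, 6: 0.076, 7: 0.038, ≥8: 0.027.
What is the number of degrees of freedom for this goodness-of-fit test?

There are k = 9 categories and 1 parameter estimated from the data, so df = 9 − 1 − 1 = 7.

7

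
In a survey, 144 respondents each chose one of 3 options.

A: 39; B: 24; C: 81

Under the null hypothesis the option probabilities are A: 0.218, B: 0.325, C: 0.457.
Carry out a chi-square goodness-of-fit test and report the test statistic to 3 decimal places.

Expected counts E_i = n·p_i: 144×0.218 = 31.392, 144×0.325 = 46.8, 144×0.457 = 65.808.
χ² = (39−31.392)²/31.392 + (24−46.8)²/46.8 + (81−65.808)²/65.808
   = 1.8438 + 11.1077 + 3.5071
Sum = 16.459

16.459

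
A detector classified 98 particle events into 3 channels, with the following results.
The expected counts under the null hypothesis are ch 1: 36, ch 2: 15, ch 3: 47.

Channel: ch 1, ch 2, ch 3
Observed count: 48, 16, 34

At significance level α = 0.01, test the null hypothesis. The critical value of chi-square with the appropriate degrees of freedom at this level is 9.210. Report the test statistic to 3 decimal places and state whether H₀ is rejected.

ch 1: (48 − 36)²/36 = 144/36 = 4.0000
ch 2: (16 − 15)²/15 = 1/15 = 0.0667
ch 3: (34 − 47)²/47 = 169/47 = 3.5957
Sum = 7.662
df = 2. Since 7.662 < 9.210, we do not reject H₀.

7.662; do not reject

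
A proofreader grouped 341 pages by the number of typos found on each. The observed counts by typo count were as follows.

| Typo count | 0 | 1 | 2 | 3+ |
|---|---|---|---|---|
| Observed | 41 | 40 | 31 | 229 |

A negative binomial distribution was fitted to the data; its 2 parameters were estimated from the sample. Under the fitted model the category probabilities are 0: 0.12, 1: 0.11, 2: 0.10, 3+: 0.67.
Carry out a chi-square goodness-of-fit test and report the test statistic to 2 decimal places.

Expected counts E_i = n·p_i: 341×0.12 = 40.92, 341×0.11 = 37.51, 341×0.10 = 34.1, 341×0.67 = 228.47.
χ² = (41−40.92)²/40.92 + (40−37.51)²/37.51 + (31−34.1)²/34.1 + (229−228.47)²/228.47
   = 0.000 + 0.165 + 0.282 + 0.001
Sum = 0.45

0.45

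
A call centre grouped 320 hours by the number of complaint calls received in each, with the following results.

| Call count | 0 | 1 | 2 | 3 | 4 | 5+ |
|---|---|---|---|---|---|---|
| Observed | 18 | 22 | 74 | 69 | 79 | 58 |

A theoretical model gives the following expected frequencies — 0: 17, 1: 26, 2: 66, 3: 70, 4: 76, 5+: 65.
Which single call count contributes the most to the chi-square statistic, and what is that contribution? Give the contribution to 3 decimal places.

2, 0.970

0: (18 − 17)²/17 = 1/17 = 0.0588
1: (22 − 26)²/26 = 16/26 = 0.6154
2: (74 − 66)²/66 = 64/66 = 0.9697
3: (69 − 70)²/70 = 1/70 = 0.0143
4: (79 − 76)²/76 = 9/76 = 0.1184
5+: (58 − 65)²/65 = 49/65 = 0.7538
The largest term is for 2: 0.970.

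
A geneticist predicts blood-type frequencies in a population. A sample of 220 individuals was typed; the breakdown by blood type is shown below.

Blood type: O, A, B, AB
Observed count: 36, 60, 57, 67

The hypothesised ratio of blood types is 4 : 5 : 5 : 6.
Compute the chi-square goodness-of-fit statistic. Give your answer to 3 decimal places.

1.997

Ratio total = 20. Expected counts: 220×4/20 = 44, 220×5/20 = 55, 220×5/20 = 55, 220×6/20 = 66.
cat         O        E   (O−E)²/E
O          36       44     1.4545
A          60       55     0.4545
B          57       55     0.0727
AB         67       66     0.0152
Sum = 1.997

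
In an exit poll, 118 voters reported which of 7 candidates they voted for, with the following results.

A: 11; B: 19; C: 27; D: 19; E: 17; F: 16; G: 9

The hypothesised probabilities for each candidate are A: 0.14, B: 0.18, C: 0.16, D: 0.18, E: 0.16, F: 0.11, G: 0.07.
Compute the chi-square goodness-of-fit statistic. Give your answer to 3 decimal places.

Expected counts E_i = n·p_i: 118×0.14 = 16.52, 118×0.18 = 21.24, 118×0.16 = 18.88, 118×0.18 = 21.24, 118×0.16 = 18.88, 118×0.11 = 12.98, 118×0.07 = 8.26.
A: (11 − 16.52)²/16.52 = 30.4704/16.52 = 1.8445
B: (19 − 21.24)²/21.24 = 5.0176/21.24 = 0.2362
C: (27 − 18.88)²/18.88 = 65.9344/18.88 = 3.4923
D: (19 − 21.24)²/21.24 = 5.0176/21.24 = 0.2362
E: (17 − 18.88)²/18.88 = 3.5344/18.88 = 0.1872
F: (16 − 12.98)²/12.98 = 9.1204/12.98 = 0.7027
G: (9 − 8.26)²/8.26 = 0.5476/8.26 = 0.0663
Sum = 6.765

6.765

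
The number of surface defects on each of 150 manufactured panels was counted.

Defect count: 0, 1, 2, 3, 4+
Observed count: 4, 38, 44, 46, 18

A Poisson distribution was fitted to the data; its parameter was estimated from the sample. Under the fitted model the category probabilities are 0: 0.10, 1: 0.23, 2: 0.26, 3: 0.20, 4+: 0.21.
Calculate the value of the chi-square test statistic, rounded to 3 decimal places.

23.382

Expected counts E_i = n·p_i: 150×0.10 = 15, 150×0.23 = 34.5, 150×0.26 = 39, 150×0.20 = 30, 150×0.21 = 31.5.
χ² = (4−15)²/15 + (38−34.5)²/34.5 + (44−39)²/39 + (46−30)²/30 + (18−31.5)²/31.5
   = 8.0667 + 0.3551 + 0.6410 + 8.5333 + 5.7857
Sum = 23.382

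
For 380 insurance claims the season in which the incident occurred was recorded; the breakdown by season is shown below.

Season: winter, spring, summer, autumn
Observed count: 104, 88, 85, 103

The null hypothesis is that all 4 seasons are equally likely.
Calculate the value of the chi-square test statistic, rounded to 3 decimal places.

3.095

Expected count for each of the 4 categories: 380/4 = 95.
winter: (104 − 95)²/95 = 81/95 = 0.8526
spring: (88 − 95)²/95 = 49/95 = 0.5158
summer: (85 − 95)²/95 = 100/95 = 1.0526
autumn: (103 − 95)²/95 = 64/95 = 0.6737
Sum = 3.095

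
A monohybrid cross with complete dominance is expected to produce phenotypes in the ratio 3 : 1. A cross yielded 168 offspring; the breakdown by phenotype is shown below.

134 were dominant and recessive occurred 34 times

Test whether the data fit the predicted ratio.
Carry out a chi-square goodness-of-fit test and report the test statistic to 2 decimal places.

2.03

Ratio total = 4. Expected counts: 168×3/4 = 126, 168×1/4 = 42.
χ² = (134−126)²/126 + (34−42)²/42
   = 0.508 + 1.524
Sum = 2.03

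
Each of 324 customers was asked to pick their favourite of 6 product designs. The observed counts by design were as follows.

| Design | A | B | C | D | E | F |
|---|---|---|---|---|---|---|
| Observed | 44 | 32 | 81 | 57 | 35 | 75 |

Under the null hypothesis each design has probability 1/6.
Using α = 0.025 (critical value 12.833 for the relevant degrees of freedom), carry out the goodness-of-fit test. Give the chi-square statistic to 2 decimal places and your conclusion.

39.33; reject

Under H₀ each category has probability 1/6, so each expected count is 324/6 = 54.
cat         O        E   (O−E)²/E
A          44       54      1.852
B          32       54      8.963
C          81       54     13.500
D          57       54      0.167
E          35       54      6.685
F          75       54      8.167
Sum = 39.33
df = 5. Since 39.33 > 12.833, we reject H₀.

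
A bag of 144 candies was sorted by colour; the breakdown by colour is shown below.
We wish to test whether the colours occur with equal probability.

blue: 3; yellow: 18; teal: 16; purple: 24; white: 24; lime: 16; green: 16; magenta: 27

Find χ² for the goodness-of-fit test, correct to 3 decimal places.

21.667

Expected count for each of the 8 categories: 144/8 = 18.
blue: (3 − 18)²/18 = 225/18 = 12.5000
yellow: (18 − 18)²/18 = 0/18 = 0.0000
teal: (16 − 18)²/18 = 4/18 = 0.2222
purple: (24 − 18)²/18 = 36/18 = 2.0000
white: (24 − 18)²/18 = 36/18 = 2.0000
lime: (16 − 18)²/18 = 4/18 = 0.2222
green: (16 − 18)²/18 = 4/18 = 0.2222
magenta: (27 − 18)²/18 = 81/18 = 4.5000
Sum = 21.667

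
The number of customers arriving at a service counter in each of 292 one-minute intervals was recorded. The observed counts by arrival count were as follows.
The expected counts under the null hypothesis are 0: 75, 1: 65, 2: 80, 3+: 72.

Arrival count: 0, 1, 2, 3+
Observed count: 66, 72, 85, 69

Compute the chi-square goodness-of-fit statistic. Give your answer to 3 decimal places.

χ² = (66−75)²/75 + (72−65)²/65 + (85−80)²/80 + (69−72)²/72
   = 1.0800 + 0.7538 + 0.3125 + 0.1250
Sum = 2.271

2.271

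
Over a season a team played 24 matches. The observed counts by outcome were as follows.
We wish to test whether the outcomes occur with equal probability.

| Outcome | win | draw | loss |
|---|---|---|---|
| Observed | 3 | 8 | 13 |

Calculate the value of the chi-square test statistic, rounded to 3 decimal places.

Under H₀ each category has probability 1/3, so each expected count is 24/3 = 8.
cat         O        E   (O−E)²/E
win         3        8     3.1250
draw        8        8     0.0000
loss       13        8     3.1250
Sum = 6.250

6.250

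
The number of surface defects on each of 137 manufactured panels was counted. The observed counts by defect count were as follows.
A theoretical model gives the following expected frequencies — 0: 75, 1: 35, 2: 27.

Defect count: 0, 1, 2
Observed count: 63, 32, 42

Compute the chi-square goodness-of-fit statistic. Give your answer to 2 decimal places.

cat         O        E   (O−E)²/E
0          63       75      1.920
1          32       35      0.257
2          42       27      8.333
Sum = 10.51

10.51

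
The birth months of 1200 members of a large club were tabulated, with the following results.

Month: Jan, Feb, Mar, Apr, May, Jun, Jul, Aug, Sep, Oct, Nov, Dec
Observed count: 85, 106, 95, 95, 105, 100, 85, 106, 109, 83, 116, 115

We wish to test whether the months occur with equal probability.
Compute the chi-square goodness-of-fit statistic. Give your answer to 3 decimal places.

14.480

Under H₀ each category has probability 1/12, so each expected count is 1200/12 = 100.
cat         O        E   (O−E)²/E
Jan        85      100     2.2500
Feb       106      100     0.3600
Mar        95      100     0.2500
Apr        95      100     0.2500
May       105      100     0.2500
Jun       100      100     0.0000
Jul        85      100     2.2500
Aug       106      100     0.3600
Sep       109      100     0.8100
Oct        83      100     2.8900
Nov       116      100     2.5600
Dec       115      100     2.2500
Sum = 14.480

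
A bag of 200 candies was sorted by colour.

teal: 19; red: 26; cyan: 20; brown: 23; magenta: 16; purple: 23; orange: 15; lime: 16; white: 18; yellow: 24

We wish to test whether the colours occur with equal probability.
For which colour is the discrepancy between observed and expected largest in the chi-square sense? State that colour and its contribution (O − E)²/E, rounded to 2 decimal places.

Under H₀ each category has probability 1/10, so each expected count is 200/10 = 20.
χ² = (19−20)²/20 + (26−20)²/20 + (20−20)²/20 + (23−20)²/20 + (16−20)²/20 + (23−20)²/20 + (15−20)²/20 + (16−20)²/20 + (18−20)²/20 + (24−20)²/20
   = 0.050 + 1.800 + 0.000 + 0.450 + 0.800 + 0.450 + 1.250 + 0.800 + 0.200 + 0.800
The largest term is for red: 1.80.

red, 1.80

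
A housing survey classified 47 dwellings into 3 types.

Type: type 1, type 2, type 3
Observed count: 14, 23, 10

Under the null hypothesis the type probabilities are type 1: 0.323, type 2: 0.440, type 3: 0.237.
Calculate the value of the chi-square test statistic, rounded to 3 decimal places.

Expected counts E_i = n·p_i: 47×0.323 = 15.181, 47×0.440 = 20.68, 47×0.237 = 11.139.
type 1: (14 − 15.181)²/15.181 = 1.394761/15.181 = 0.0919
type 2: (23 − 20.68)²/20.68 = 5.3824/20.68 = 0.2603
type 3: (10 − 11.139)²/11.139 = 1.297321/11.139 = 0.1165
Sum = 0.469

0.469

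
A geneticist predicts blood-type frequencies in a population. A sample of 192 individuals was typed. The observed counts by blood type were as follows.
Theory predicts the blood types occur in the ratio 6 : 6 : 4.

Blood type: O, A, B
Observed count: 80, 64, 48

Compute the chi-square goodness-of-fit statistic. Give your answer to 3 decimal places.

Ratio total = 16. Expected counts: 192×6/16 = 72, 192×6/16 = 72, 192×4/16 = 48.
cat         O        E   (O−E)²/E
O          80       72     0.8889
A          64       72     0.8889
B          48       48     0.0000
Sum = 1.778

1.778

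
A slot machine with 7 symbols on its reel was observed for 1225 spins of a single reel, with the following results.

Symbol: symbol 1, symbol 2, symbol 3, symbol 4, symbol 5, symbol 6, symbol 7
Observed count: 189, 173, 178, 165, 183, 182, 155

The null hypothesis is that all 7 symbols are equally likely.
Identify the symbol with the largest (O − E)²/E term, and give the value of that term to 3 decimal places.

symbol 7, 2.286

Under H₀ each category has probability 1/7, so each expected count is 1225/7 = 175.
χ² = (189−175)²/175 + (173−175)²/175 + (178−175)²/175 + (165−175)²/175 + (183−175)²/175 + (182−175)²/175 + (155−175)²/175
   = 1.1200 + 0.0229 + 0.0514 + 0.5714 + 0.3657 + 0.2800 + 2.2857
The largest term is for symbol 7: 2.286.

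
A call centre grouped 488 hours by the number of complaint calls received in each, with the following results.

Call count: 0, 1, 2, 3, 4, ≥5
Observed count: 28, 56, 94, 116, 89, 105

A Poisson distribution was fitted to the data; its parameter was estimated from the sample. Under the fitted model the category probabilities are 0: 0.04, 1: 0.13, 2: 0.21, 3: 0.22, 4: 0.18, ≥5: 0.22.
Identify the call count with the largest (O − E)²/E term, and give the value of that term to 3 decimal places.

Expected counts E_i = n·p_i: 488×0.04 = 19.52, 488×0.13 = 63.44, 488×0.21 = 102.48, 488×0.22 = 107.36, 488×0.18 = 87.84, 488×0.22 = 107.36.
χ² = (28−19.52)²/19.52 + (56−63.44)²/63.44 + (94−102.48)²/102.48 + (116−107.36)²/107.36 + (89−87.84)²/87.84 + (105−107.36)²/107.36
   = 3.6839 + 0.8725 + 0.7017 + 0.6953 + 0.0153 + 0.0519
The largest term is for 0: 3.684.

0, 3.684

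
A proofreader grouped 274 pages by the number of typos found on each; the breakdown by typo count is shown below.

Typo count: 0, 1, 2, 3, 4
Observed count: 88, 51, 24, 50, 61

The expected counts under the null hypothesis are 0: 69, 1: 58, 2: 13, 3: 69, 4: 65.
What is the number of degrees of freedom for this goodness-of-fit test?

4

There are k = 5 categories and no parameters were estimated from the data, so df = 5 − 1 = 4.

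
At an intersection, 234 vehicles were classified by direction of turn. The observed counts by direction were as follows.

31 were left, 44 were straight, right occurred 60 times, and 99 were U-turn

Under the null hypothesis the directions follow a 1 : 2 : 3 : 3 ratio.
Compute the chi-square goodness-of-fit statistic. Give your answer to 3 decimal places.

12.000

Ratio total = 9. Expected counts: 234×1/9 = 26, 234×2/9 = 52, 234×3/9 = 78, 234×3/9 = 78.
χ² = (31−26)²/26 + (44−52)²/52 + (60−78)²/78 + (99−78)²/78
   = 0.9615 + 1.2308 + 4.1538 + 5.6538
Sum = 12.000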